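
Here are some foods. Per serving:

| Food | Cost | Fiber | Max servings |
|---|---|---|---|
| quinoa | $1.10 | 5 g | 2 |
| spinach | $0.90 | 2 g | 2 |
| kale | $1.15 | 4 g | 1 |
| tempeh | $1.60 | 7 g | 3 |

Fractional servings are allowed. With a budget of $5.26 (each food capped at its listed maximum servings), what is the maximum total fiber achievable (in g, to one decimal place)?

23.4 g

Fiber per dollar: quinoa 4.545, tempeh 4.375, kale 3.478, spinach 2.222.
Take 2 servings of quinoa: spends $2.20, +10.0 g fiber (running total 10.0 g).
Take 1.913 servings of tempeh: spends $3.06, +13.4 g fiber (running total 23.4 g).
Filling greedily by fiber-per-dollar is optimal for one linear limit, giving 23.4 g.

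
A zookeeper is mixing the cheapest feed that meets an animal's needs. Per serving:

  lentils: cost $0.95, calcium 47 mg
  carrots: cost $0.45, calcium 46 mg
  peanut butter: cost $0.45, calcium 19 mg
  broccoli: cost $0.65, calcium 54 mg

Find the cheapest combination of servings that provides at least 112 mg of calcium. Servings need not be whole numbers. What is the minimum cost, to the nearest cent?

Cost per mg of calcium: carrots $0.0098, broccoli $0.0120, lentils $0.0202, peanut butter $0.0237.
With no serving limits, use only carrots: 112 mg / 46 mg = 2.435 servings × $0.45 = $1.10.

$1.10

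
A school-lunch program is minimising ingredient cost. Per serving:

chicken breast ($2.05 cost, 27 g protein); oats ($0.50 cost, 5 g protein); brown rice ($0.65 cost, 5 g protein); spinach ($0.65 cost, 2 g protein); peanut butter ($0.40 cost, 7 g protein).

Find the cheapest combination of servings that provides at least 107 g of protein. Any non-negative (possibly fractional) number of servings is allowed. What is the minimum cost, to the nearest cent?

$6.11

Cost per g of protein: peanut butter $0.0571, chicken breast $0.0759, oats $0.1000, brown rice $0.1300, spinach $0.3250.
With no serving limits, use only peanut butter: 107 g / 7 g = 15.29 servings × $0.40 = $6.11.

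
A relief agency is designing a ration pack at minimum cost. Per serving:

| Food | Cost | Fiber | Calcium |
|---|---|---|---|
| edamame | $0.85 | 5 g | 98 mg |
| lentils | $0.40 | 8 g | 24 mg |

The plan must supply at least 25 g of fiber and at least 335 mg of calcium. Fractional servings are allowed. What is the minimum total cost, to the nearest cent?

The cheapest plan sits at a corner of the feasible region — with two constraints it uses at most two foods.
edamame only: max(25/5, 335/98) = 5 servings → $4.25.
lentils only: max(25/8, 335/24) = 13.96 servings → $5.58.
edamame + lentils with both tight: 3.133 servings and 1.167 servings → $3.13.
So the least-cost plan costs $3.13.

$3.13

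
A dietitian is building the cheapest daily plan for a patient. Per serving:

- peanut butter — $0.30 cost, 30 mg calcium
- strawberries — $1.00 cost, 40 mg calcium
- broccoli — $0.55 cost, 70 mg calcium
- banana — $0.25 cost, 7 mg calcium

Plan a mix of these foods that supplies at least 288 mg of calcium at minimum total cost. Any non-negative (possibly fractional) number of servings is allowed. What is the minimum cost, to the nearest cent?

$2.26

Cost per mg of calcium: broccoli $0.0079, peanut butter $0.0100, strawberries $0.0250, banana $0.0357.
With no serving limits, use only broccoli: 288 mg / 70 mg = 4.114 servings × $0.55 = $2.26.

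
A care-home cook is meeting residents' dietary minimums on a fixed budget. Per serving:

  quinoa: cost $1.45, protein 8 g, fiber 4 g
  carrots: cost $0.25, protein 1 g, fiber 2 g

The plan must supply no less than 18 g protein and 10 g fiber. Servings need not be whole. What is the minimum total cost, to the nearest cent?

$3.31

quinoa only: max(18/8, 10/4) = 2.5 servings → $3.62.
carrots only: max(18/1, 10/2) = 18 servings → $4.50.
quinoa + carrots with both tight: 2.167 servings and 0.6667 servings → $3.31.
So the least-cost plan costs $3.31.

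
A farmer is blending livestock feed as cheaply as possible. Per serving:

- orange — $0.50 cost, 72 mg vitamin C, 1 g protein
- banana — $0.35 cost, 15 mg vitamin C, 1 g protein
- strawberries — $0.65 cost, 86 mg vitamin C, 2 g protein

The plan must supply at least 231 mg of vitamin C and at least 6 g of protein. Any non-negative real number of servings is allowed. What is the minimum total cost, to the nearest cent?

Two binding constraints pin down two serving amounts, so the optimal mix uses at most two foods. The candidates are each food alone (scaled to the tighter of vitamin C/protein) and each pair with both constraints tight.
orange only: max(231/72, 6/1) = 6 servings → $3.00.
banana only: max(231/15, 6/1) = 15.4 servings → $5.39.
strawberries only: max(231/86, 6/2) = 3 servings → $1.95.
orange + banana with both tight: 2.474 servings and 3.526 servings → $2.47.
orange + strawberries: intersection lies outside the first quadrant.
banana + strawberries with both tight: 0.9643 servings and 2.518 servings → $1.97.
The minimum over all feasible corners is $1.95.

$1.95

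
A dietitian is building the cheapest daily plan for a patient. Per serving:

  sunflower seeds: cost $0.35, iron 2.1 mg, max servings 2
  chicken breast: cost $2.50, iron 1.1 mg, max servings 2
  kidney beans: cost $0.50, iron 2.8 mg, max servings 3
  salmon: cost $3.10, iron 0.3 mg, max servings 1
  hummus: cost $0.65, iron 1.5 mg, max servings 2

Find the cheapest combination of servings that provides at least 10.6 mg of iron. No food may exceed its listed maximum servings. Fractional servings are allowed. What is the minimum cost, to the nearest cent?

$1.84

Cost per mg of iron: sunflower seeds $0.1667, kidney beans $0.1786, hummus $0.4333, chicken breast $2.2727, salmon $10.3333.
Take 2 servings of sunflower seeds: +4.2 mg iron for $0.70 (total $0.70, still need 6.4 mg).
Take 2.286 servings of kidney beans: +6.4 mg iron for $1.14 (total $1.84, still need 0.0 mg).
Greedy by cheapest-per-mg is optimal for a single linear constraint, so the minimum cost is $1.84.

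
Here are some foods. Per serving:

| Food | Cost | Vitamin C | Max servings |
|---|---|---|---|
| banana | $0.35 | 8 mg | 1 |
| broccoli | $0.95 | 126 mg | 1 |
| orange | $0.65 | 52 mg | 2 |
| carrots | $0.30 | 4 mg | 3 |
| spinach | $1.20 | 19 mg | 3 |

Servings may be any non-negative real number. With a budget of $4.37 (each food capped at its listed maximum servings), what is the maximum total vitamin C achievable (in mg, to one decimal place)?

Vitamin C per dollar: broccoli 132.6, orange 80, banana 22.86, spinach 15.83, carrots 13.33.
Take 1 serving of broccoli: spends $0.95, +126.0 mg vitamin C (running total 126.0 mg).
Take 2 servings of orange: spends $1.30, +104.0 mg vitamin C (running total 230.0 mg).
Take 1 serving of banana: spends $0.35, +8.0 mg vitamin C (running total 238.0 mg).
Take 1.475 servings of spinach: spends $1.77, +28.0 mg vitamin C (running total 266.0 mg).
Filling greedily by vitamin C-per-dollar is optimal for one linear limit, giving 266.0 mg.

266.0 mg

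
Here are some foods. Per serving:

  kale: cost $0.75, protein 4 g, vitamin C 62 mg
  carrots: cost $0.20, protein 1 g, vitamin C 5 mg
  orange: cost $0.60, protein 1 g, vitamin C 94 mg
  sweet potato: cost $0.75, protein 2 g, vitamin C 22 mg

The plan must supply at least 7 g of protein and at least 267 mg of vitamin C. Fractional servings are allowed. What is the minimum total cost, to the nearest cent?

kale only: max(7/4, 267/62) = 4.306 servings → $3.23.
carrots only: max(7/1, 267/5) = 53.4 servings → $10.68.
orange only: max(7/1, 267/94) = 7 servings → $4.20.
sweet potato only: max(7/2, 267/22) = 12.14 servings → $9.10.
kale + carrots with both targets exact would need a negative amount; discard.
kale + orange with both tight: 1.245 servings and 2.019 servings → $2.15.
kale + sweet potato with both targets exact would need a negative amount; discard.
carrots + orange with both tight: 4.393 servings and 2.607 servings → $2.44.
carrots + sweet potato with both targets exact would need a negative amount; discard.
orange + sweet potato with both tight: 2.289 servings and 2.355 servings → $3.14.
Cheapest feasible corner: $2.15.

$2.15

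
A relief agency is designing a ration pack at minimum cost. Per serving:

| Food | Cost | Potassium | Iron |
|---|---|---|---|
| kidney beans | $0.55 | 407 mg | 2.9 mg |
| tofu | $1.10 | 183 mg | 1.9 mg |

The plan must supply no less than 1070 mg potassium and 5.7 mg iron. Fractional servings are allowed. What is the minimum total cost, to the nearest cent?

$1.45

Two binding constraints pin down two serving amounts, so the optimal mix uses at most two foods. The candidates are each food alone (scaled to the tighter of potassium/iron) and each pair with both constraints tight.
kidney beans only: max(1070/407, 5.7/2.9) = 2.629 servings → $1.45.
tofu only: max(1070/183, 5.7/1.9) = 5.847 servings → $6.43.
kidney beans + tofu: the both-tight solution has a negative serving — not a feasible corner.
So the least-cost plan costs $1.45.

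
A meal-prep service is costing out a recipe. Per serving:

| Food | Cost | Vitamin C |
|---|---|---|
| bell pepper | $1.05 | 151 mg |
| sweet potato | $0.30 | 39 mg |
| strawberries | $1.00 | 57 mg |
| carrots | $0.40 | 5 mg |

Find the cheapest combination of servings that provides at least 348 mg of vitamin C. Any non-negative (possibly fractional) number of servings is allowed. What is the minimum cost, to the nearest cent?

$2.42

Cost per mg of vitamin C: bell pepper $0.0070, sweet potato $0.0077, strawberries $0.0175, carrots $0.0800.
With no serving limits, use only bell pepper: 348 mg / 151 mg = 2.305 servings × $1.05 = $2.42.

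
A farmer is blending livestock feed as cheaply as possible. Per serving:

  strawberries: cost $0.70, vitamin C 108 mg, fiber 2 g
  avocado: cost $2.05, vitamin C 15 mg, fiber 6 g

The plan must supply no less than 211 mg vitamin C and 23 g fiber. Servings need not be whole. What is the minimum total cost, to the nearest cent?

$7.88

A basic optimal solution has at most two foods positive. Try each food alone and each pair with both targets met exactly.
strawberries only: max(211/108, 23/2) = 11.5 servings → $8.05.
avocado only: max(211/15, 23/6) = 14.07 servings → $28.84.
strawberries + avocado with both tight: 1.49 servings and 3.337 servings → $7.88.
Cheapest feasible corner: $7.88.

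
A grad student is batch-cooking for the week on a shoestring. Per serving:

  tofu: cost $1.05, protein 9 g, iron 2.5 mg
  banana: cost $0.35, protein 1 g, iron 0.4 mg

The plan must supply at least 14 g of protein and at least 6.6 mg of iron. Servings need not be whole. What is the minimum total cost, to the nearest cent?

$2.77

Two binding constraints pin down two serving amounts, so the optimal mix uses at most two foods. The candidates are each food alone (scaled to the tighter of protein/iron) and each pair with both constraints tight.
tofu only: max(14/9, 6.6/2.5) = 2.64 servings → $2.77.
banana only: max(14/1, 6.6/0.4) = 16.5 servings → $5.78.
tofu + banana: intersection lies outside the first quadrant.
Cheapest feasible corner: $2.77.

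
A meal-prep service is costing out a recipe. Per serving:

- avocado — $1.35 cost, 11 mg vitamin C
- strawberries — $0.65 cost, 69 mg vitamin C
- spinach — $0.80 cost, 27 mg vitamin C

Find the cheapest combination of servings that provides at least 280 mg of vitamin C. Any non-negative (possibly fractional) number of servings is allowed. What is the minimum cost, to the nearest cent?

Cost per mg of vitamin C: strawberries $0.0094, spinach $0.0296, avocado $0.1227.
With no serving limits, use only strawberries: 280 mg / 69 mg = 4.058 servings × $0.65 = $2.64.

$2.64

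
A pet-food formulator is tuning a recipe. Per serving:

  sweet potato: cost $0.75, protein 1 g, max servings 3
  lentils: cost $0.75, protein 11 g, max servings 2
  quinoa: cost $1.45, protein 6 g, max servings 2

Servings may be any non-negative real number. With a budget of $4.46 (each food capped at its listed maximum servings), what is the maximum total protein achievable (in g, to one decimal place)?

34.1 g

Protein per dollar: lentils 14.67, quinoa 4.138, sweet potato 1.333.
Take 2 servings of lentils: spends $1.50, +22.0 g protein (running total 22.0 g).
Take 2 servings of quinoa: spends $2.90, +12.0 g protein (running total 34.0 g).
Take 0.08 servings of sweet potato: spends $0.06, +0.1 g protein (running total 34.1 g).
Greedy by best ratio exhausts the cost allowance optimally: 34.1 g.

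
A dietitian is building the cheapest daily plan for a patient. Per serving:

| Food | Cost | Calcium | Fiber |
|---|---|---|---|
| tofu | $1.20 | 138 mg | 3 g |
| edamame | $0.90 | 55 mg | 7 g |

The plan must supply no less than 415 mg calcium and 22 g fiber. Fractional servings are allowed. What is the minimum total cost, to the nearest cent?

Check every corner: each single food scaled to meet both minima, and each pair solved so both constraints bind.
tofu only: max(415/138, 22/3) = 7.333 servings → $8.80.
edamame only: max(415/55, 22/7) = 7.545 servings → $6.79.
tofu + edamame with both tight: 2.116 servings and 2.236 servings → $4.55.
The minimum over all feasible corners is $4.55.

$4.55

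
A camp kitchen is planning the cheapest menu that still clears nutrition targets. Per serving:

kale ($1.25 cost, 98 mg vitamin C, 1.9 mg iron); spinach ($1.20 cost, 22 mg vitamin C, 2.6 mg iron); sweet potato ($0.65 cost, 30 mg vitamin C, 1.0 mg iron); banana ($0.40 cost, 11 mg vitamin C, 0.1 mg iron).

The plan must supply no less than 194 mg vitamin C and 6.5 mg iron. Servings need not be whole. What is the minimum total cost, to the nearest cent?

With two linear requirements the optimum uses one or two foods; enumerate the corners.
kale only: max(194/98, 6.5/1.9) = 3.421 servings → $4.28.
spinach only: max(194/22, 6.5/2.6) = 8.818 servings → $10.58.
sweet potato only: max(194/30, 6.5/1.0) = 6.5 servings → $4.22.
banana only: max(194/11, 6.5/0.1) = 65 servings → $26.00.
kale + spinach with both tight: 1.697 servings and 1.26 servings → $3.63.
kale + sweet potato: the both-tight solution has a negative serving — not a feasible corner.
kale + banana: intersection lies outside the first quadrant.
spinach + sweet potato with both tight: 0.01786 servings and 6.454 servings → $4.22.
spinach + banana with both tight: 1.973 servings and 13.69 servings → $7.84.
sweet potato + banana with both targets exact would need a negative amount; discard.
The minimum over all feasible corners is $3.63.

$3.63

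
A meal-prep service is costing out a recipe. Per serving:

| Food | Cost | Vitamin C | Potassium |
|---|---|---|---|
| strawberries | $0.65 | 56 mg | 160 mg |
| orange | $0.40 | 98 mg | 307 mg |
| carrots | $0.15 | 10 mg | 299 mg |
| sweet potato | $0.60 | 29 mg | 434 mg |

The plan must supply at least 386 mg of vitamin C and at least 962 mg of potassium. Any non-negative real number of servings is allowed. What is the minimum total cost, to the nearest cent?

For a min-cost LP with two ≥-constraints, a basic feasible solution has at most two positive variables.
strawberries only: max(386/56, 962/160) = 6.893 servings → $4.48.
orange only: max(386/98, 962/307) = 3.939 servings → $1.58.
carrots only: max(386/10, 962/299) = 38.6 servings → $5.79.
sweet potato only: max(386/29, 962/434) = 13.31 servings → $7.99.
strawberries + orange: the both-tight solution has a negative serving — not a feasible corner.
strawberries + carrots: intersection lies outside the first quadrant.
strawberries + sweet potato: intersection lies outside the first quadrant.
orange + carrots: intersection lies outside the first quadrant.
orange + sweet potato: the both-tight solution has a negative serving — not a feasible corner.
carrots + sweet potato: intersection lies outside the first quadrant.
The minimum over all feasible corners is $1.58.

$1.58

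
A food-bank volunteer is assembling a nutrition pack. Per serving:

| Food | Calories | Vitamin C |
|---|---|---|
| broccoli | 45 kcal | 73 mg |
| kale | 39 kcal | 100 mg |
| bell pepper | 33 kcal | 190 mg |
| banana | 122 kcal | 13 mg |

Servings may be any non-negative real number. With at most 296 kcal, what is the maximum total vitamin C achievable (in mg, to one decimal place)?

Vitamin C per kcal: bell pepper 5.758, kale 2.564, broccoli 1.622, banana 0.1066.
With no serving limits, spend the whole calories allowance on bell pepper: 296 kcal / 33 kcal × 190 mg = 1704.2 mg.

1704.2 mg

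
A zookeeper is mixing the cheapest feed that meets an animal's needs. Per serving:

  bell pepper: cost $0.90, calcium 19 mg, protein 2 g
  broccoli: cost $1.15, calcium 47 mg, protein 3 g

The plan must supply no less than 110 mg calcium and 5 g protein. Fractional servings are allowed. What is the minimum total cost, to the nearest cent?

An LP optimum is at a vertex; with two nutrient constraints at most two foods are used. Check each candidate.
bell pepper only: max(110/19, 5/2) = 5.789 servings → $5.21.
broccoli only: max(110/47, 5/3) = 2.34 servings → $2.69.
bell pepper + broccoli: intersection lies outside the first quadrant.
Cheapest feasible corner: $2.69.

$2.69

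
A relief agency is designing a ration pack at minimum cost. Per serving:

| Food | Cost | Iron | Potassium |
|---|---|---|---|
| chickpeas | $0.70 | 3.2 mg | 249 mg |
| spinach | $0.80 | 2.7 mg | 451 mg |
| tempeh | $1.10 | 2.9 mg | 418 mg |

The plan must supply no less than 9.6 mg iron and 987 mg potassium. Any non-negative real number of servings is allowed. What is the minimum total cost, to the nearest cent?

$2.31

With two linear requirements the optimum uses one or two foods; enumerate the corners.
chickpeas only: max(9.6/3.2, 987/249) = 3.964 servings → $2.77.
spinach only: max(9.6/2.7, 987/451) = 3.556 servings → $2.84.
tempeh only: max(9.6/2.9, 987/418) = 3.31 servings → $3.64.
chickpeas + spinach with both tight: 2.159 servings and 0.9962 servings → $2.31.
chickpeas + tempeh with both tight: 1.869 servings and 1.248 servings → $2.68.
spinach + tempeh with both targets exact would need a negative amount; discard.
Cheapest feasible corner: $2.31.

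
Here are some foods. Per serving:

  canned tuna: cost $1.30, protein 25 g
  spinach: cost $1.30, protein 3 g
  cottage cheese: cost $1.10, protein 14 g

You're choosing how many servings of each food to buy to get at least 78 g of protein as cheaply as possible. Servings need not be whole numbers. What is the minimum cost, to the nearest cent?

$4.06

Cost per g of protein: canned tuna $0.0520, cottage cheese $0.0786, spinach $0.4333.
With no serving limits, use only canned tuna: 78 g / 25 g = 3.12 servings × $1.30 = $4.06.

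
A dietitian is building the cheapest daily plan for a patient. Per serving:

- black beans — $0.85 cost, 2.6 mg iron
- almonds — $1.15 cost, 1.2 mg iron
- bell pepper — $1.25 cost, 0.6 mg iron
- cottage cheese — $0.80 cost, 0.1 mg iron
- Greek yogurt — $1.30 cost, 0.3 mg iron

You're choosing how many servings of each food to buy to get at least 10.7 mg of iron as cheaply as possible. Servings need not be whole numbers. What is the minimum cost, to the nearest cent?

$3.50

Cost per mg of iron: black beans $0.3269, almonds $0.9583, bell pepper $2.0833, Greek yogurt $4.3333, cottage cheese $8.0000.
With no serving limits, use only black beans: 10.7 mg / 2.6 mg = 4.115 servings × $0.85 = $3.50.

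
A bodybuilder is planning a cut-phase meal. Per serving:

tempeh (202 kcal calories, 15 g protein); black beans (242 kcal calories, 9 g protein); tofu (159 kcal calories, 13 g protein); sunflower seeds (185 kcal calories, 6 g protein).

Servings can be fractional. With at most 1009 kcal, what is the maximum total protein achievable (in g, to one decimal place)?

Protein per kcal: tofu 0.08176, tempeh 0.07426, black beans 0.03719, sunflower seeds 0.03243.
With no serving limits, spend the whole calories allowance on tofu: 1009 kcal / 159 kcal × 13 g = 82.5 g.

82.5 g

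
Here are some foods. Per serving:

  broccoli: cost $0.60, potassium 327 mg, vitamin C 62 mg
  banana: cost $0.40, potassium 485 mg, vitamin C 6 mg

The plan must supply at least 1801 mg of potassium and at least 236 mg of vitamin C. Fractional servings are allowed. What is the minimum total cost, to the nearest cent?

broccoli only: max(1801/327, 236/62) = 5.508 servings → $3.30.
banana only: max(1801/485, 236/6) = 39.33 servings → $15.73.
broccoli + banana with both tight: 3.688 servings and 1.227 servings → $2.70.
Cheapest feasible corner: $2.70.

$2.70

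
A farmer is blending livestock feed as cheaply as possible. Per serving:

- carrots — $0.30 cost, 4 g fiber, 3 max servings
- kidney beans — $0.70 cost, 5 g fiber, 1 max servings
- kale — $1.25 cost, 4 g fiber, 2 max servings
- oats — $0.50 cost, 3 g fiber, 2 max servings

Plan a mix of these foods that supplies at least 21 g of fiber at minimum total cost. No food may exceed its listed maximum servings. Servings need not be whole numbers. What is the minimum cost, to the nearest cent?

$2.27

Cost per g of fiber: carrots $0.0750, kidney beans $0.1400, oats $0.1667, kale $0.3125.
Take 3 servings of carrots: +12.0 g fiber for $0.90 (total $0.90, still need 9.0 g).
Take 1 serving of kidney beans: +5.0 g fiber for $0.70 (total $1.60, still need 4.0 g).
Take 1.333 servings of oats: +4.0 g fiber for $0.67 (total $2.27, still need 0.0 g).
Filling from the cheapest source first is optimal under one linear minimum: $2.27.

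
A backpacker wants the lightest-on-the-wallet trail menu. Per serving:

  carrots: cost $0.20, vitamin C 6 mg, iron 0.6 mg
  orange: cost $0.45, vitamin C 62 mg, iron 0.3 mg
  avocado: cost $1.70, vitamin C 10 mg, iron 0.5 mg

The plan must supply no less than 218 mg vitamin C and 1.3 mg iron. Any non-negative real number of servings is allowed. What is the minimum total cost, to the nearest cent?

For a min-cost LP with two ≥-constraints, a basic feasible solution has at most two positive variables.
carrots only: max(218/6, 1.3/0.6) = 36.33 servings → $7.27.
orange only: max(218/62, 1.3/0.3) = 4.333 servings → $1.95.
avocado only: max(218/10, 1.3/0.5) = 21.8 servings → $37.06.
carrots + orange with both tight: 0.4294 servings and 3.475 servings → $1.65.
carrots + avocado with both targets exact would need a negative amount; discard.
orange + avocado with both tight: 3.429 servings and 0.5429 servings → $2.47.
So the least-cost plan costs $1.65.

$1.65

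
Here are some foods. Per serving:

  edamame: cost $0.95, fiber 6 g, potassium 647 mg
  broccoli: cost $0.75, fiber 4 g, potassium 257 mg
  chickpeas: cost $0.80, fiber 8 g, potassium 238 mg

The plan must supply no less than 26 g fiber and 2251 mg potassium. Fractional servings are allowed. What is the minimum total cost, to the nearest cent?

$3.70

At the optimum either one food covers both requirements or two foods hit both targets exactly; no other combination can be cheaper.
edamame only: max(26/6, 2251/647) = 4.333 servings → $4.12.
broccoli only: max(26/4, 2251/257) = 8.759 servings → $6.57.
chickpeas only: max(26/8, 2251/238) = 9.458 servings → $7.57.
edamame + broccoli with both tight: 2.22 servings and 3.17 servings → $4.49.
edamame + chickpeas with both tight: 3.154 servings and 0.8847 servings → $3.70.
broccoli + chickpeas: intersection lies outside the first quadrant.
So the least-cost plan costs $3.70.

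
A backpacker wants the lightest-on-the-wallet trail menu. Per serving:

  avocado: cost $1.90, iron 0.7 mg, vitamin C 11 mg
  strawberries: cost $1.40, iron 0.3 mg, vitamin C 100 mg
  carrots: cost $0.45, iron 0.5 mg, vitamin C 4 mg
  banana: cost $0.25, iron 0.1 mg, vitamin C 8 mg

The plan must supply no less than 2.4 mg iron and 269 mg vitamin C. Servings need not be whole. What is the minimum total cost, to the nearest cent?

$5.05

At the optimum either one food covers both requirements or two foods hit both targets exactly; no other combination can be cheaper.
avocado only: max(2.4/0.7, 269/11) = 24.45 servings → $46.46.
strawberries only: max(2.4/0.3, 269/100) = 8 servings → $11.20.
carrots only: max(2.4/0.5, 269/4) = 67.25 servings → $30.26.
banana only: max(2.4/0.1, 269/8) = 33.62 servings → $8.41.
avocado + strawberries with both tight: 2.388 servings and 2.427 servings → $7.94.
avocado + carrots with both targets exact would need a negative amount; discard.
avocado + banana with both targets exact would need a negative amount; discard.
strawberries + carrots with both tight: 2.559 servings and 3.264 servings → $5.05.
strawberries + banana with both tight: 1.013 servings and 20.96 servings → $6.66.
carrots + banana: the both-tight solution has a negative serving — not a feasible corner.
The minimum over all feasible corners is $5.05.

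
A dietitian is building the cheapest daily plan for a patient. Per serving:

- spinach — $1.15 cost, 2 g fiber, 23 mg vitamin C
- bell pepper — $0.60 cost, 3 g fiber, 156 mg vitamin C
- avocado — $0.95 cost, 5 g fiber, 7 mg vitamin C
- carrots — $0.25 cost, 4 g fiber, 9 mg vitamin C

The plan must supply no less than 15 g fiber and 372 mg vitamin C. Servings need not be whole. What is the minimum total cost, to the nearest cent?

$1.87

Two binding constraints pin down two serving amounts, so the optimal mix uses at most two foods. The candidates are each food alone (scaled to the tighter of fiber/vitamin C) and each pair with both constraints tight.
spinach only: max(15/2, 372/23) = 16.17 servings → $18.60.
bell pepper only: max(15/3, 372/156) = 5 servings → $3.00.
avocado only: max(15/5, 372/7) = 53.14 servings → $50.49.
carrots only: max(15/4, 372/9) = 41.33 servings → $10.33.
spinach + bell pepper with both tight: 5.037 servings and 1.642 servings → $6.78.
spinach + avocado: intersection lies outside the first quadrant.
spinach + carrots: intersection lies outside the first quadrant.
bell pepper + avocado with both tight: 2.312 servings and 1.613 servings → $2.92.
bell pepper + carrots with both tight: 2.266 servings and 2.05 servings → $1.87.
avocado + carrots with both targets exact would need a negative amount; discard.
Cheapest feasible corner: $1.87.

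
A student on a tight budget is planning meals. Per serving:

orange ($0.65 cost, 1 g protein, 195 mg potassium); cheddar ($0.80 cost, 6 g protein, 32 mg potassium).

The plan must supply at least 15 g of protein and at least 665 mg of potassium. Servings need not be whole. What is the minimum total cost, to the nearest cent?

$3.59

An LP optimum is at a vertex; with two nutrient constraints at most two foods are used. Check each candidate.
orange only: max(15/1, 665/195) = 15 servings → $9.75.
cheddar only: max(15/6, 665/32) = 20.78 servings → $16.62.
orange + cheddar with both tight: 3.084 servings and 1.986 servings → $3.59.
The minimum over all feasible corners is $3.59.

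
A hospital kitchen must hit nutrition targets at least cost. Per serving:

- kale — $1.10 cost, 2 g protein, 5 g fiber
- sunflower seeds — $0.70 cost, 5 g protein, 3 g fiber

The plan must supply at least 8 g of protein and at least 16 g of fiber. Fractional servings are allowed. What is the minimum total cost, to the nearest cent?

$3.54

For a min-cost LP with two ≥-constraints, a basic feasible solution has at most two positive variables.
kale only: max(8/2, 16/5) = 4 servings → $4.40.
sunflower seeds only: max(8/5, 16/3) = 5.333 servings → $3.73.
kale + sunflower seeds with both tight: 2.947 servings and 0.4211 servings → $3.54.
Cheapest feasible corner: $3.54.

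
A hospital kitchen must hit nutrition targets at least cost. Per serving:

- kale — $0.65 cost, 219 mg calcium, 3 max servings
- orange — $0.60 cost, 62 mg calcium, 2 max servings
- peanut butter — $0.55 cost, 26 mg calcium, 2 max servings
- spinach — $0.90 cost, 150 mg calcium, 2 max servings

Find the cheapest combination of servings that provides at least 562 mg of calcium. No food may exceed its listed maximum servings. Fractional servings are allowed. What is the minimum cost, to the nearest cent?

Cost per mg of calcium: kale $0.0030, spinach $0.0060, orange $0.0097, peanut butter $0.0212.
Take 2.566 servings of kale: +562.0 mg calcium for $1.67 (total $1.67, still need 0.0 mg).
Greedy by cheapest-per-mg is optimal for a single linear constraint, so the minimum cost is $1.67.

$1.67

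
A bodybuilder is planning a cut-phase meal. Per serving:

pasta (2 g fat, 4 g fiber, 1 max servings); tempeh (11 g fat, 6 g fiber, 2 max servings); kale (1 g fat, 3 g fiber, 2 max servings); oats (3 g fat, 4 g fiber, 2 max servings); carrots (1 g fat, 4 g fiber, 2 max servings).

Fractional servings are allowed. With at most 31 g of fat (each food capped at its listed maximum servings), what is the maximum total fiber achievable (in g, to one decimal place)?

36.4 g

Fiber per g fat: carrots 4, kale 3, pasta 2, oats 1.333, tempeh 0.5455.
Take 2 servings of carrots: uses 2 g fat, +8.0 g fiber (running total 8.0 g).
Take 2 servings of kale: uses 2 g fat, +6.0 g fiber (running total 14.0 g).
Take 1 serving of pasta: uses 2 g fat, +4.0 g fiber (running total 18.0 g).
Take 2 servings of oats: uses 6 g fat, +8.0 g fiber (running total 26.0 g).
Take 1.727 servings of tempeh: uses 19 g fat, +10.4 g fiber (running total 36.4 g).
Greedy by best ratio exhausts the fat allowance optimally: 36.4 g.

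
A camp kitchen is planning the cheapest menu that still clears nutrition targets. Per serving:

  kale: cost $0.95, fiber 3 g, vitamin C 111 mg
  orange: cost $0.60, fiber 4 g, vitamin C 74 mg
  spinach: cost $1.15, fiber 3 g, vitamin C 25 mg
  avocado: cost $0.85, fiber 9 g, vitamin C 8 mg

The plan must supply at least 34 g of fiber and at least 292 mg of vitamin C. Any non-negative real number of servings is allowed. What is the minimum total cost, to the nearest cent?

Check every corner: each single food scaled to meet both minima, and each pair solved so both constraints bind.
kale only: max(34/3, 292/111) = 11.33 servings → $10.77.
orange only: max(34/4, 292/74) = 8.5 servings → $5.10.
spinach only: max(34/3, 292/25) = 11.68 servings → $13.43.
avocado only: max(34/9, 292/8) = 36.5 servings → $31.02.
kale + orange: intersection lies outside the first quadrant.
kale + spinach with both tight: 0.1008 servings and 11.23 servings → $13.01.
kale + avocado with both tight: 2.416 servings and 2.972 servings → $4.82.
orange + spinach with both tight: 0.2131 servings and 11.05 servings → $12.83.
orange + avocado with both tight: 3.716 servings and 2.126 servings → $4.04.
spinach + avocado: intersection lies outside the first quadrant.
Cheapest feasible corner: $4.04.

$4.04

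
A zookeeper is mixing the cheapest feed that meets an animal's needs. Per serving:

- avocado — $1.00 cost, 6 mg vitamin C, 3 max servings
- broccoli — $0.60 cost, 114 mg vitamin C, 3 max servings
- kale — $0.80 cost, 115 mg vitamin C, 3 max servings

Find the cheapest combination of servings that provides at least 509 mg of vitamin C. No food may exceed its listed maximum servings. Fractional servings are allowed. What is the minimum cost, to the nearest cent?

$2.96

Cost per mg of vitamin C: broccoli $0.0053, kale $0.0070, avocado $0.1667.
Take 3 servings of broccoli: +342.0 mg vitamin C for $1.80 (total $1.80, still need 167.0 mg).
Take 1.452 servings of kale: +167.0 mg vitamin C for $1.16 (total $2.96, still need 0.0 mg).
Greedy by cheapest-per-mg is optimal for a single linear constraint, so the minimum cost is $2.96.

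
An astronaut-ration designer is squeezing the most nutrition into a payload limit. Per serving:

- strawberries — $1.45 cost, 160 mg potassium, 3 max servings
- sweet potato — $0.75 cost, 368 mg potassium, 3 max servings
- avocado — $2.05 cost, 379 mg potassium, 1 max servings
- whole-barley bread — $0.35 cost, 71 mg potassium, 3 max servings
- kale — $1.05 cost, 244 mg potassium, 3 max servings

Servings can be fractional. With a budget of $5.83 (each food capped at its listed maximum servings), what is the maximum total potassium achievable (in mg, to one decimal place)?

Potassium per dollar: sweet potato 490.7, kale 232.4, whole-barley bread 202.9, avocado 184.9, strawberries 110.3.
Take 3 servings of sweet potato: spends $2.25, +1104.0 mg potassium (running total 1104.0 mg).
Take 3 servings of kale: spends $3.15, +732.0 mg potassium (running total 1836.0 mg).
Take 1.229 servings of whole-barley bread: spends $0.43, +87.2 mg potassium (running total 1923.2 mg).
Greedy by best ratio exhausts the cost allowance optimally: 1923.2 mg.

1923.2 mg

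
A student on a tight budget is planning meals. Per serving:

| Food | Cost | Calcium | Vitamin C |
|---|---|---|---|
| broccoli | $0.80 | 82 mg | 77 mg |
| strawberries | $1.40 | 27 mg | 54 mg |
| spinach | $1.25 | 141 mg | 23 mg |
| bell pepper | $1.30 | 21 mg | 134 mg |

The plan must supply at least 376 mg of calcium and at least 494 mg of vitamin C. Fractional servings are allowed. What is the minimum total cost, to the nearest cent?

$5.02

Minimising a linear cost over {calcium ≥ 376, vitamin C ≥ 494, servings ≥ 0} — the optimum is at a vertex, using one or two foods.
broccoli only: max(376/82, 494/77) = 6.416 servings → $5.13.
strawberries only: max(376/27, 494/54) = 13.93 servings → $19.50.
spinach only: max(376/141, 494/23) = 21.48 servings → $26.85.
bell pepper only: max(376/21, 494/134) = 17.9 servings → $23.28.
broccoli + strawberries with both tight: 2.966 servings and 4.92 servings → $9.26.
broccoli + spinach: intersection lies outside the first quadrant.
broccoli + bell pepper with both tight: 4.27 servings and 1.233 servings → $5.02.
strawberries + spinach with both tight: 8.724 servings and 0.9961 servings → $13.46.
strawberries + bell pepper: the both-tight solution has a negative serving — not a feasible corner.
spinach + bell pepper with both tight: 2.173 servings and 3.314 servings → $7.02.
The minimum over all feasible corners is $5.02.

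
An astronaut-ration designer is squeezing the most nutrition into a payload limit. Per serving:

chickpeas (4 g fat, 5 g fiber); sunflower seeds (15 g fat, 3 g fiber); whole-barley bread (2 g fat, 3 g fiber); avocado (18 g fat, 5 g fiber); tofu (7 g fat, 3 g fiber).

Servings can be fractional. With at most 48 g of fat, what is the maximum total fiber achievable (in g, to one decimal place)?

Fiber per g fat: whole-barley bread 1.5, chickpeas 1.25, tofu 0.4286, avocado 0.2778, sunflower seeds 0.2.
With no serving limits, spend the whole fat allowance on whole-barley bread: 48 g / 2 g × 3 g = 72.0 g.

72.0 g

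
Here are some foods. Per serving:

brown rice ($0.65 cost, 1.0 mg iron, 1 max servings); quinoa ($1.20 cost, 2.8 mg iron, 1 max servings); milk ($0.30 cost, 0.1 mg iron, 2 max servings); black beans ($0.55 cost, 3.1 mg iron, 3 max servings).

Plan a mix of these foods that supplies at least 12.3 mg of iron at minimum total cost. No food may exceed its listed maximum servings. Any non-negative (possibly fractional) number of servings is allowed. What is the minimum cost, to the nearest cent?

Cost per mg of iron: black beans $0.1774, quinoa $0.4286, brown rice $0.6500, milk $3.0000.
Take 3 servings of black beans: +9.3 mg iron for $1.65 (total $1.65, still need 3.0 mg).
Take 1 serving of quinoa: +2.8 mg iron for $1.20 (total $2.85, still need 0.2 mg).
Take 0.2 servings of brown rice: +0.2 mg iron for $0.13 (total $2.98, still need 0.0 mg).
Filling from the cheapest source first is optimal under one linear minimum: $2.98.

$2.98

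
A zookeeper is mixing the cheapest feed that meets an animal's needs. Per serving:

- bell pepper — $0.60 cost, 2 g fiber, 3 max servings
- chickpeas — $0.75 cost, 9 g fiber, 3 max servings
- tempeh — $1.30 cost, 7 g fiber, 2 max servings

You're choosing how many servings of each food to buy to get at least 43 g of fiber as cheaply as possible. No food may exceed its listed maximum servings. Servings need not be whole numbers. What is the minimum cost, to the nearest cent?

Cost per g of fiber: chickpeas $0.0833, tempeh $0.1857, bell pepper $0.3000.
Take 3 servings of chickpeas: +27.0 g fiber for $2.25 (total $2.25, still need 16.0 g).
Take 2 servings of tempeh: +14.0 g fiber for $2.60 (total $4.85, still need 2.0 g).
Take 1 serving of bell pepper: +2.0 g fiber for $0.60 (total $5.45, still need 0.0 g).
Filling from the cheapest source first is optimal under one linear minimum: $5.45.

$5.45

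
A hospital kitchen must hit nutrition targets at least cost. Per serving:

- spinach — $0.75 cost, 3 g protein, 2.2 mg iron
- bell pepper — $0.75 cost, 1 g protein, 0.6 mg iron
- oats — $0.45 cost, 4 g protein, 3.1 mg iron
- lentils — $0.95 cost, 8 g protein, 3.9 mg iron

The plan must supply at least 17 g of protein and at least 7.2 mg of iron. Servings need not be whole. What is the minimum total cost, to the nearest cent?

$1.91

Minimising a linear cost over {protein ≥ 17, iron ≥ 7.2, servings ≥ 0} — the optimum is at a vertex, using one or two foods.
spinach only: max(17/3, 7.2/2.2) = 5.667 servings → $4.25.
bell pepper only: max(17/1, 7.2/0.6) = 17 servings → $12.75.
oats only: max(17/4, 7.2/3.1) = 4.25 servings → $1.91.
lentils only: max(17/8, 7.2/3.9) = 2.125 servings → $2.02.
spinach + bell pepper: the both-tight solution has a negative serving — not a feasible corner.
spinach + oats: intersection lies outside the first quadrant.
spinach + lentils: intersection lies outside the first quadrant.
bell pepper + oats with both targets exact would need a negative amount; discard.
bell pepper + lentils: the both-tight solution has a negative serving — not a feasible corner.
oats + lentils: the both-tight solution has a negative serving — not a feasible corner.
So the least-cost plan costs $1.91.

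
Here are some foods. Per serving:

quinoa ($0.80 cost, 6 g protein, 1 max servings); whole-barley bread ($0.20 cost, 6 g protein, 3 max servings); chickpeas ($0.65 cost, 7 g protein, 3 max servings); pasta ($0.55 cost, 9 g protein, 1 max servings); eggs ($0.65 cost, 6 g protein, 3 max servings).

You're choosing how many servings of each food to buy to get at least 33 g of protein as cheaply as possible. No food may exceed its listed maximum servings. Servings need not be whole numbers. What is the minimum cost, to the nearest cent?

$1.71

Cost per g of protein: whole-barley bread $0.0333, pasta $0.0611, chickpeas $0.0929, eggs $0.1083, quinoa $0.1333.
Take 3 servings of whole-barley bread: +18.0 g protein for $0.60 (total $0.60, still need 15.0 g).
Take 1 serving of pasta: +9.0 g protein for $0.55 (total $1.15, still need 6.0 g).
Take 0.8571 servings of chickpeas: +6.0 g protein for $0.56 (total $1.71, still need 0.0 g).
Filling from the cheapest source first is optimal under one linear minimum: $1.71.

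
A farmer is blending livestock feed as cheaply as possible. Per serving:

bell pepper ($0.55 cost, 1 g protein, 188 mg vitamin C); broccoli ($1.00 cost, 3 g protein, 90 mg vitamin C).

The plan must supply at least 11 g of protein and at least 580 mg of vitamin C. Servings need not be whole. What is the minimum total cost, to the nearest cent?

$4.01

Check every corner: each single food scaled to meet both minima, and each pair solved so both constraints bind.
bell pepper only: max(11/1, 580/188) = 11 servings → $6.05.
broccoli only: max(11/3, 580/90) = 6.444 servings → $6.44.
bell pepper + broccoli with both tight: 1.582 servings and 3.139 servings → $4.01.
The minimum over all feasible corners is $4.01.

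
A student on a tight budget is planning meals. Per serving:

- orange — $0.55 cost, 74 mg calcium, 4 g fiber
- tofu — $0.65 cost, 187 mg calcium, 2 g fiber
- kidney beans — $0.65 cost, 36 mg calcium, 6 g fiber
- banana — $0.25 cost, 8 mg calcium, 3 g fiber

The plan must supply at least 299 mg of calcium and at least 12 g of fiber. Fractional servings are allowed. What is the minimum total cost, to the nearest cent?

A basic optimal solution has at most two foods positive. Try each food alone and each pair with both targets met exactly.
orange only: max(299/74, 12/4) = 4.041 servings → $2.22.
tofu only: max(299/187, 12/2) = 6 servings → $3.90.
kidney beans only: max(299/36, 12/6) = 8.306 servings → $5.40.
banana only: max(299/8, 12/3) = 37.38 servings → $9.34.
orange + tofu with both tight: 2.743 servings and 0.5133 servings → $1.84.
orange + kidney beans: the both-tight solution has a negative serving — not a feasible corner.
orange + banana: the both-tight solution has a negative serving — not a feasible corner.
tofu + kidney beans with both tight: 1.297 servings and 1.568 servings → $1.86.
tofu + banana with both tight: 1.47 servings and 3.02 servings → $1.71.
kidney beans + banana with both targets exact would need a negative amount; discard.
The minimum over all feasible corners is $1.71.

$1.71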